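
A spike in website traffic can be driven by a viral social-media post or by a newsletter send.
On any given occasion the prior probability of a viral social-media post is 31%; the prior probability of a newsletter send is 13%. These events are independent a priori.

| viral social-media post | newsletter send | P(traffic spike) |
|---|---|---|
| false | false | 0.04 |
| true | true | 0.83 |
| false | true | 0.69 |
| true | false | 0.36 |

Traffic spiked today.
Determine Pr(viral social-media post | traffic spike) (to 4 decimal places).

Pr(viral social-media post | traffic spike) ≈ 0.6031

Numerator (weight on configurations with viral social-media post): 0.097092 + 0.033449 = 0.130541
Denominator P(traffic spike): 0.04×0.69×0.87 + 0.69×0.69×0.13 + 0.36×0.31×0.87 + 0.83×0.31×0.13 = 0.216446
Posterior = 0.130541 / 0.216446 ≈ 0.6031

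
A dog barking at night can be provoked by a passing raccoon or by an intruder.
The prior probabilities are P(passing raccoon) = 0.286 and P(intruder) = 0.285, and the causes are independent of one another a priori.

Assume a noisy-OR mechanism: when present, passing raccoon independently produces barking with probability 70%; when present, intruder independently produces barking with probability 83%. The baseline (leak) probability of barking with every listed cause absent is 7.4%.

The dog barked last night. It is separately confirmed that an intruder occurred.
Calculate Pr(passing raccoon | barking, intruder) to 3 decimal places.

Under noisy-OR, P(barking | causes) = 1 − (1−0.074)·∏(1−qᵢ) over the active causes.
P(barking | intruder) = 0.84258*0.714 + 0.952774*0.286 = 0.601602 + 0.272493 = 0.874095
Restricting to configurations with passing raccoon present: 0.952774*0.286 = 0.272493.
P(passing raccoon | barking, intruder) = 0.272493 / 0.874095 ≈ 0.312

Pr(passing raccoon | barking, intruder) ≈ 0.312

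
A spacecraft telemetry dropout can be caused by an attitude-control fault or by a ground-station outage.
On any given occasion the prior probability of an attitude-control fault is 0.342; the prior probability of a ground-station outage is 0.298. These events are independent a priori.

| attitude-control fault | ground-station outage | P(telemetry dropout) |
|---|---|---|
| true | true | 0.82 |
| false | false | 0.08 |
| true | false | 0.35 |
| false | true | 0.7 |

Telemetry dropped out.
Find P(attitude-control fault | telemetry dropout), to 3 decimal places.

Enumerate the 4 (attitude-control fault, ground-station outage) configurations and weight by the priors:
  P(telemetry dropout) = 0.08·0.658·0.702 + 0.7·0.658·0.298 + 0.35·0.342·0.702 + 0.82·0.342·0.298
        = 0.036953 + 0.137259 + 0.084029 + 0.083571 = 0.341812
The terms with attitude-control fault present sum to 0.167600, so
  P(attitude-control fault | telemetry dropout) = 0.167600 / 0.341812 ≈ 0.490

P(attitude-control fault | telemetry dropout) ≈ 0.490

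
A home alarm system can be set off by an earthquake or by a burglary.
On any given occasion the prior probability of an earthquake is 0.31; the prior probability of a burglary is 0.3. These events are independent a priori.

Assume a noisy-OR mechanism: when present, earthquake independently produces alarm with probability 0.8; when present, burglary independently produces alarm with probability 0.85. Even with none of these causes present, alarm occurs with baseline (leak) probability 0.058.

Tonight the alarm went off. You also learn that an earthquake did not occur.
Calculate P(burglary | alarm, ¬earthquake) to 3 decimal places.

Under noisy-OR, P(alarm | causes) = 1 − (1−0.058)·∏(1−qᵢ) over the active causes.
Sum P(alarm|·) weighted by the priors over both values of burglary:
  P(alarm | ¬earthquake) = 0.058×0.7 + 0.8587×0.3
        = 0.040600 + 0.257610 = 0.298210
The terms with burglary present sum to 0.257610, so
  P(burglary | alarm, ¬earthquake) = 0.257610 / 0.298210 ≈ 0.864

P(burglary | alarm, ¬earthquake) ≈ 0.864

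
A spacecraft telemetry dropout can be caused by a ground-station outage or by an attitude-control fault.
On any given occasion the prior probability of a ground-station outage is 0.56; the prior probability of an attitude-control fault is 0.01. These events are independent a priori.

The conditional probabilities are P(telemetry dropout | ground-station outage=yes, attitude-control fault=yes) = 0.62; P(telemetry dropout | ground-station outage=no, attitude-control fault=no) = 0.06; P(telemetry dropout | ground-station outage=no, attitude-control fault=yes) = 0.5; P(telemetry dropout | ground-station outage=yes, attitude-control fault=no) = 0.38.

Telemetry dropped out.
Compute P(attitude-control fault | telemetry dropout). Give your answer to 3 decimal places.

Enumerate the 4 (ground-station outage, attitude-control fault) configurations and weight by the priors:
  P(telemetry dropout) = 0.06*0.44*0.99 + 0.5*0.44*0.01 + 0.38*0.56*0.99 + 0.62*0.56*0.01
        = 0.026136 + 0.002200 + 0.210672 + 0.003472 = 0.242480
Configurations with attitude-control fault contribute 0.005672, so
  P(attitude-control fault | telemetry dropout) = 0.005672 / 0.242480 ≈ 0.023

P(attitude-control fault | telemetry dropout) ≈ 0.023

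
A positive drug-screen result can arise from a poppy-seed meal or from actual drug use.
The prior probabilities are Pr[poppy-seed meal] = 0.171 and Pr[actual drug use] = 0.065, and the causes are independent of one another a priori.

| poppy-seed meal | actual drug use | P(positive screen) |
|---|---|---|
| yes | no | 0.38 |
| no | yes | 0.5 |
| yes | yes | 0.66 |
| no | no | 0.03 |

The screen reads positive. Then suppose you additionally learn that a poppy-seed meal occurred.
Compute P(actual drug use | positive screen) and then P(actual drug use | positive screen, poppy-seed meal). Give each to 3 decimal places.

For the numerator, keep only actual drug use=true terms: 0.026943 + 0.007336 = 0.034279
Normalizer over all consistent configurations: 0.03·0.829·0.935 + 0.5·0.829·0.065 + 0.38·0.171·0.935 + 0.66·0.171·0.065 = 0.118288
Posterior = 0.034279 / 0.118288 ≈ 0.290

With the extra evidence:
Weight on actual drug use=true, given the evidence: 0.66*0.065 = 0.042900
Denominator P(positive screen | poppy-seed meal): 0.38*0.935 + 0.66*0.065 = 0.398200
Posterior = 0.042900 / 0.398200 ≈ 0.108

P(actual drug use | positive screen) ≈ 0.290; P(actual drug use | positive screen, poppy-seed meal) ≈ 0.108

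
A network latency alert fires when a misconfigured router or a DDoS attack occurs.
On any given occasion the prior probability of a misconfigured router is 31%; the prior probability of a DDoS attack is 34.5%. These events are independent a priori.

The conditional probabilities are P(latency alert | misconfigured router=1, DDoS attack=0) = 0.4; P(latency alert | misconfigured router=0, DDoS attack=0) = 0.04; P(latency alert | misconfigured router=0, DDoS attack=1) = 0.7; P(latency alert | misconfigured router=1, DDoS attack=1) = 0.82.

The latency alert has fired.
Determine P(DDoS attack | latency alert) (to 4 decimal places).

P(DDoS attack | latency alert) ≈ 0.7192

Sum P(latency alert|·) weighted by the priors over the 4 (misconfigured router, DDoS attack) configurations:
  P(latency alert) = 0.04·0.69·0.655 + 0.7·0.69·0.345 + 0.4·0.31·0.655 + 0.82·0.31·0.345
        = 0.018078 + 0.166635 + 0.081220 + 0.087699 = 0.353632
Configurations with DDoS attack contribute 0.254334, so
  P(DDoS attack | latency alert) = 0.254334 / 0.353632 ≈ 0.7192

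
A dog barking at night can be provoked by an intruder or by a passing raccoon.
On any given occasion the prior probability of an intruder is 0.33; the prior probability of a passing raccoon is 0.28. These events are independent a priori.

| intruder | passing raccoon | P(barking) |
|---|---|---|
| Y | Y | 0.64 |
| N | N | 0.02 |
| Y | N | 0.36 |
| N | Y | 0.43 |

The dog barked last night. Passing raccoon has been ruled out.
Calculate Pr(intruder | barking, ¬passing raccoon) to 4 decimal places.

Pr(intruder | barking, ¬passing raccoon) ≈ 0.8986

P(barking | ¬passing raccoon) = 0.02×0.67 + 0.36×0.33 = 0.013400 + 0.118800 = 0.132200
Restricting to configurations with intruder present: 0.36×0.33 = 0.118800.
P(intruder | barking, ¬passing raccoon) = 0.118800 / 0.132200 ≈ 0.8986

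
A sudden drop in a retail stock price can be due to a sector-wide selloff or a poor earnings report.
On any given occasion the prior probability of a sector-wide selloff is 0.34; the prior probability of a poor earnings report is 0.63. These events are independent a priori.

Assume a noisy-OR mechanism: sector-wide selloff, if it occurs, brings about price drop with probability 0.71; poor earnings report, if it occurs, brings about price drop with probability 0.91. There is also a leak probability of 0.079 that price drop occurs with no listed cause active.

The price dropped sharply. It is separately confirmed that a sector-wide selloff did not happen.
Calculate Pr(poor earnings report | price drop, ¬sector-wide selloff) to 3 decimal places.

Under noisy-OR, P(price drop | causes) = 1 − (1−0.079)·∏(1−qᵢ) over the active causes.
Sum P(price drop|·) weighted by the priors over both values of poor earnings report:
  P(price drop | ¬sector-wide selloff) = 0.079·0.37 + 0.91711·0.63
        = 0.029230 + 0.577779 = 0.607009
Configurations with poor earnings report contribute 0.577779, so
  P(poor earnings report | price drop, ¬sector-wide selloff) = 0.577779 / 0.607009 ≈ 0.952

Pr(poor earnings report | price drop, ¬sector-wide selloff) ≈ 0.952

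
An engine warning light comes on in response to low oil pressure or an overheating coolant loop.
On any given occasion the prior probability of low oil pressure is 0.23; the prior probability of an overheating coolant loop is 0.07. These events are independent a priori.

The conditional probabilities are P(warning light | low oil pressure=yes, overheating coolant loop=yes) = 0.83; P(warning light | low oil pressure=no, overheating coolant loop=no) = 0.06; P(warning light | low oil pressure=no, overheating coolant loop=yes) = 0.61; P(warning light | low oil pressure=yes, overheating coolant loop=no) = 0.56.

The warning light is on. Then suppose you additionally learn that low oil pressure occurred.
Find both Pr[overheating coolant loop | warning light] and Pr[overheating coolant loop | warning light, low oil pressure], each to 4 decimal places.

Pr[overheating coolant loop | warning light] ≈ 0.2213; Pr[overheating coolant loop | warning light, low oil pressure] ≈ 0.1004

P(warning light) = 0.06·0.77·0.93 + 0.61·0.77·0.07 + 0.56·0.23·0.93 + 0.83·0.23·0.07 = 0.042966 + 0.032879 + 0.119784 + 0.013363 = 0.208992
Restricting to configurations with overheating coolant loop present: 0.032879 + 0.013363 = 0.046242.
P(overheating coolant loop | warning light) = 0.046242 / 0.208992 ≈ 0.2213

Now also conditioning on low oil pressure=true:
Sum P(warning light|·) weighted by the priors over both values of overheating coolant loop:
  P(warning light | low oil pressure) = 0.56*0.93 + 0.83*0.07
        = 0.520800 + 0.058100 = 0.578900
Configurations with overheating coolant loop contribute 0.058100, so
  P(overheating coolant loop | warning light, low oil pressure) = 0.058100 / 0.578900 ≈ 0.1004
Conditioning on low oil pressure lowers the posterior on overheating coolant loop: the classic explaining-away effect in a common-effect structure.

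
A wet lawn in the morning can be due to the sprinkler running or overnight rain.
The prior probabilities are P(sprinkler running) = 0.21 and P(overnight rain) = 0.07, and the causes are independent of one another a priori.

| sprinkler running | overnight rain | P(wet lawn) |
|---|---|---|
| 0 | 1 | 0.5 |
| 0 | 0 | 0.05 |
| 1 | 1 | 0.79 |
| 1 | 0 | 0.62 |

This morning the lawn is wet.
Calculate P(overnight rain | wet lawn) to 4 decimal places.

P(wet lawn) = 0.05×0.79×0.93 + 0.5×0.79×0.07 + 0.62×0.21×0.93 + 0.79×0.21×0.07 = 0.036735 + 0.027650 + 0.121086 + 0.011613 = 0.197084
Restricting to configurations with overnight rain present: 0.027650 + 0.011613 = 0.039263.
P(overnight rain | wet lawn) = 0.039263 / 0.197084 ≈ 0.1992

P(overnight rain | wet lawn) ≈ 0.1992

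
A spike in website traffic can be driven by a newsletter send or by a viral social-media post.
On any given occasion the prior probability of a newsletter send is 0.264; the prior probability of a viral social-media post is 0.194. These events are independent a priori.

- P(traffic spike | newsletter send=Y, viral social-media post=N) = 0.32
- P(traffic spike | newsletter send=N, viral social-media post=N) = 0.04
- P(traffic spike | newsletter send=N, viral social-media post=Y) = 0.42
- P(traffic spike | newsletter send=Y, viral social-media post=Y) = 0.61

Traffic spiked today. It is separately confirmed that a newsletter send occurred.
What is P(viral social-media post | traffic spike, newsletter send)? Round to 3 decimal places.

For the numerator, keep only viral social-media post=true terms: 0.61×0.194 = 0.118340
Denominator P(traffic spike | newsletter send): 0.32×0.806 + 0.61×0.194 = 0.376260
Posterior = 0.118340 / 0.376260 ≈ 0.315

P(viral social-media post | traffic spike, newsletter send) ≈ 0.315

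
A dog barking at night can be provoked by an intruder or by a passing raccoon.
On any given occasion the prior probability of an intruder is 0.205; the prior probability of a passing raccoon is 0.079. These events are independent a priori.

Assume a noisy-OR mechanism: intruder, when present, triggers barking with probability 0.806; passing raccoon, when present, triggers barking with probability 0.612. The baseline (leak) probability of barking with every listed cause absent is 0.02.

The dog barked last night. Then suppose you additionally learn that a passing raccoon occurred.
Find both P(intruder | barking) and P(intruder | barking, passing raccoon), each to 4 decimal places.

Under noisy-OR, P(barking | causes) = 1 − (1−0.02)·∏(1−qᵢ) over the active causes.
Weight on intruder=true, given the evidence: 0.152909 + 0.015000 = 0.167909
Normalizer over all consistent configurations: 0.02×0.795×0.921 + 0.61976×0.795×0.079 + 0.80988×0.205×0.921 + 0.926233×0.205×0.079 = 0.221477
Posterior = 0.167909 / 0.221477 ≈ 0.7581

Now also conditioning on passing raccoon=true:
P(barking | passing raccoon) = 0.61976·0.795 + 0.926233·0.205 = 0.492709 + 0.189878 = 0.682587
Restricting to configurations with intruder present: 0.926233·0.205 = 0.189878.
Hence the posterior is 0.189878/0.682587 ≈ 0.2782.

P(intruder | barking) ≈ 0.7581; P(intruder | barking, passing raccoon) ≈ 0.2782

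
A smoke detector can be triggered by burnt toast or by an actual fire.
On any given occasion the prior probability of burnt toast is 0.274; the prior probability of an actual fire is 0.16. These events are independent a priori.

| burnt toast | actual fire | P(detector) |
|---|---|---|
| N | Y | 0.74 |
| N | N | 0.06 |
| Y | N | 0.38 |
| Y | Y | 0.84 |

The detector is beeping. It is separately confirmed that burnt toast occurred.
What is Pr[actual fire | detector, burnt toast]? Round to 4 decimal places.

Pr[actual fire | detector, burnt toast] ≈ 0.2963

Enumerate both values of actual fire and weight by the priors:
  P(detector | burnt toast) = 0.38×0.84 + 0.84×0.16
        = 0.319200 + 0.134400 = 0.453600
Configurations with actual fire contribute 0.134400, so
  P(actual fire | detector, burnt toast) = 0.134400 / 0.453600 ≈ 0.2963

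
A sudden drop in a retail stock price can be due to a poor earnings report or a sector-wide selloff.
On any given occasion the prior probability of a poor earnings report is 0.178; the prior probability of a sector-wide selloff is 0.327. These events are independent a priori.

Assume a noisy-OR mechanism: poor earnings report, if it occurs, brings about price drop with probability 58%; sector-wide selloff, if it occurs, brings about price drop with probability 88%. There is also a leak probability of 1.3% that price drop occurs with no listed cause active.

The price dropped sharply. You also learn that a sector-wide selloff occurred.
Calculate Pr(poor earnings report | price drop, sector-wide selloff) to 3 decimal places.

Pr(poor earnings report | price drop, sector-wide selloff) ≈ 0.189

Under noisy-OR, P(price drop | causes) = 1 − (1−0.013)·∏(1−qᵢ) over the active causes.
Weight on poor earnings report=true, given the evidence: 0.950255×0.178 = 0.169145
The normalizing constant is 0.88156×0.822 + 0.950255×0.178 = 0.893787
Posterior = 0.169145 / 0.893787 ≈ 0.189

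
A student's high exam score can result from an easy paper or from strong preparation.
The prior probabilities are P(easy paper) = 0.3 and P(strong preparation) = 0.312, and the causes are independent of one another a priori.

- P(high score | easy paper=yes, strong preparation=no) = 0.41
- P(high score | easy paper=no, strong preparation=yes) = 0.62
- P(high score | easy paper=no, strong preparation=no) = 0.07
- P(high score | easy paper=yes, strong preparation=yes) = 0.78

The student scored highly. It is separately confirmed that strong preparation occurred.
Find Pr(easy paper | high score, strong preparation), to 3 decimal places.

Pr(easy paper | high score, strong preparation) ≈ 0.350

Enumerate both values of easy paper and weight by the priors:
  P(high score | strong preparation) = 0.62*0.7 + 0.78*0.3
        = 0.434000 + 0.234000 = 0.668000
The terms with easy paper present sum to 0.234000, so
  P(easy paper | high score, strong preparation) = 0.234000 / 0.668000 ≈ 0.350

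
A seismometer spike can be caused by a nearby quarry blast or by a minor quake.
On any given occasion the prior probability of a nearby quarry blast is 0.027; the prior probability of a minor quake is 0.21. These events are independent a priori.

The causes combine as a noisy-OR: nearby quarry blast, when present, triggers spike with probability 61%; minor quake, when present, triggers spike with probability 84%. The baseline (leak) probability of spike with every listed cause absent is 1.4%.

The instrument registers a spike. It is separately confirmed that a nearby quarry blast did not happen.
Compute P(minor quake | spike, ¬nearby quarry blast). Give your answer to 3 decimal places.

P(minor quake | spike, ¬nearby quarry blast) ≈ 0.941

Under noisy-OR, P(spike | causes) = 1 − (1−0.014)·∏(1−qᵢ) over the active causes.
P(spike | ¬nearby quarry blast) = 0.014*0.79 + 0.84224*0.21 = 0.011060 + 0.176870 = 0.187930
Of this, 0.176870 comes from 0.84224*0.21 (the minor quake=true cases).
P(minor quake | spike, ¬nearby quarry blast) = 0.176870 / 0.187930 ≈ 0.941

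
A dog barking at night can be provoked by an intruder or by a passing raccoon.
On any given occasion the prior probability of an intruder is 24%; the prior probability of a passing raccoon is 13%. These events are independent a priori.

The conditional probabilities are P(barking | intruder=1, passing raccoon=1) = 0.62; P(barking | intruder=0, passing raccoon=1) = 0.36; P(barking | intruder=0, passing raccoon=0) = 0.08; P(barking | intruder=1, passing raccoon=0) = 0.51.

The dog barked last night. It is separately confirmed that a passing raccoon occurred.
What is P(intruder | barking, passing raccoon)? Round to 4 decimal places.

P(intruder | barking, passing raccoon) ≈ 0.3523

P(barking | passing raccoon) = 0.36×0.76 + 0.62×0.24 = 0.273600 + 0.148800 = 0.422400
Of this, 0.148800 comes from 0.62×0.24 (the intruder=true cases).
Hence the posterior is 0.148800/0.422400 ≈ 0.3523.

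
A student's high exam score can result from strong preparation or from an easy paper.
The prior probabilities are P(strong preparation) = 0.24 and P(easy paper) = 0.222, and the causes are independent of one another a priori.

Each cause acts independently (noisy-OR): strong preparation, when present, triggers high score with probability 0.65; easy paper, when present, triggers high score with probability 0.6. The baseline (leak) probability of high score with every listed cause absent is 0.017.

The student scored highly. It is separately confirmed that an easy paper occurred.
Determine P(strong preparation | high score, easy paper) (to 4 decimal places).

P(strong preparation | high score, easy paper) ≈ 0.3098

Under noisy-OR, P(high score | causes) = 1 − (1−0.017)·∏(1−qᵢ) over the active causes.
For the numerator, keep only strong preparation=true terms: 0.86238*0.24 = 0.206971
Denominator P(high score | easy paper): 0.6068*0.76 + 0.86238*0.24 = 0.668139
P(strong preparation | high score, easy paper) = 0.206971/0.668139 ≈ 0.3098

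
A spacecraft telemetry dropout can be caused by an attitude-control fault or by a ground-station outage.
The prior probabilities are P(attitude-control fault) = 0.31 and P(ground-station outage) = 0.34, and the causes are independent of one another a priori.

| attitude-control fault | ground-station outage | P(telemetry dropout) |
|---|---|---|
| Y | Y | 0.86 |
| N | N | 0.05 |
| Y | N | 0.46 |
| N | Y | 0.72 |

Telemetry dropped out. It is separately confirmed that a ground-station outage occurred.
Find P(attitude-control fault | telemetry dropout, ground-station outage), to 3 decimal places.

P(attitude-control fault | telemetry dropout, ground-station outage) ≈ 0.349

P(telemetry dropout | ground-station outage) = 0.72×0.69 + 0.86×0.31 = 0.496800 + 0.266600 = 0.763400
Of this, 0.266600 comes from 0.86×0.31 (the attitude-control fault=true cases).
Hence the posterior is 0.266600/0.763400 ≈ 0.349.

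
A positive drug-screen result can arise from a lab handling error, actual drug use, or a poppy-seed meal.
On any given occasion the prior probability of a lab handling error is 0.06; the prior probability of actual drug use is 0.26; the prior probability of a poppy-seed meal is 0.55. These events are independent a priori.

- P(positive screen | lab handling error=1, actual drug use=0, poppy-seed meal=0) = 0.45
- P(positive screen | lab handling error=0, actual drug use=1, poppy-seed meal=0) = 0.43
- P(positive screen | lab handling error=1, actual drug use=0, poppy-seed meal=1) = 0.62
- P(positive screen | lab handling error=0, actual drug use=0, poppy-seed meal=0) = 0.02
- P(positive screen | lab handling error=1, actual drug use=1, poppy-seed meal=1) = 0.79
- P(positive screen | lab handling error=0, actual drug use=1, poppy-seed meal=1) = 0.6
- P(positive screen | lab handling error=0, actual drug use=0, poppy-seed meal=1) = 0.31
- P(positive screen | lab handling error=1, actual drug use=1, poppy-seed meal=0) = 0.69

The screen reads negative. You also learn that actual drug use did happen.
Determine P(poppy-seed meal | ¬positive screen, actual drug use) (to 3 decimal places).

P(poppy-seed meal | ¬positive screen, actual drug use) ≈ 0.461

For the numerator, keep only poppy-seed meal=true terms: 0.206800 + 0.006930 = 0.213730
Denominator P(¬positive screen | actual drug use): 0.57*0.94*0.45 + 0.4*0.94*0.55 + 0.31*0.06*0.45 + 0.21*0.06*0.55 = 0.463210
P(poppy-seed meal | ¬positive screen, actual drug use) = 0.213730/0.463210 ≈ 0.461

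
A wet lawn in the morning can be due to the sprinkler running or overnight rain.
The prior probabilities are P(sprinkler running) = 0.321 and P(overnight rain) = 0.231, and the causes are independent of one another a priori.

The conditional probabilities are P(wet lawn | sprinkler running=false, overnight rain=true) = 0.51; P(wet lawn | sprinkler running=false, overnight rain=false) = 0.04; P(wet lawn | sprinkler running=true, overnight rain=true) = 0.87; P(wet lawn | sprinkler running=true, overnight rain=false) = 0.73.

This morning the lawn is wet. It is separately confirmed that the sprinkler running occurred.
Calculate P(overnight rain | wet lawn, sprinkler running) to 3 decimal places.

P(overnight rain | wet lawn, sprinkler running) ≈ 0.264

Sum P(wet lawn|·) weighted by the priors over both values of overnight rain:
  P(wet lawn | sprinkler running) = 0.73*0.769 + 0.87*0.231
        = 0.561370 + 0.200970 = 0.762340
The terms with overnight rain present sum to 0.200970, so
  P(overnight rain | wet lawn, sprinkler running) = 0.200970 / 0.762340 ≈ 0.264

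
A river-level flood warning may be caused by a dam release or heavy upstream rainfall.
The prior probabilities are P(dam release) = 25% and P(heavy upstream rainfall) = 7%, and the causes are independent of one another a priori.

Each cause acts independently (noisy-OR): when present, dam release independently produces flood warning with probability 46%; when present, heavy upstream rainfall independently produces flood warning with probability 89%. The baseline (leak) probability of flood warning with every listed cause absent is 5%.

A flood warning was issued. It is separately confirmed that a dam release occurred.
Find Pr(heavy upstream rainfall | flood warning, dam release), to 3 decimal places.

Under noisy-OR, P(flood warning | causes) = 1 − (1−0.05)·∏(1−qᵢ) over the active causes.
Numerator (weight on configurations with heavy upstream rainfall): 0.94357×0.07 = 0.066050
Normalizer over all consistent configurations: 0.487×0.93 + 0.94357×0.07 = 0.518960
P(heavy upstream rainfall | flood warning, dam release) = 0.066050/0.518960 ≈ 0.127

Pr(heavy upstream rainfall | flood warning, dam release) ≈ 0.127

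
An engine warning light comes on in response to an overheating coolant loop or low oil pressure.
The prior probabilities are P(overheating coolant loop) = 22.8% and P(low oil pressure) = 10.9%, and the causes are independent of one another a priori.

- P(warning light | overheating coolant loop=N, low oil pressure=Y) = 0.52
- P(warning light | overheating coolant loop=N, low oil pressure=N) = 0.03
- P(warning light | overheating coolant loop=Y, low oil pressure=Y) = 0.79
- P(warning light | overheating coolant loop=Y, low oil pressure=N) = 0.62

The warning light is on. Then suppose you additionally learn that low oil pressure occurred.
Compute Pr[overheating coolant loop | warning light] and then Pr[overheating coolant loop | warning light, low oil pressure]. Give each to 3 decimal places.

Sum P(warning light|·) weighted by the priors over the 4 (overheating coolant loop, low oil pressure) configurations:
  P(warning light) = 0.03×0.772×0.891 + 0.52×0.772×0.109 + 0.62×0.228×0.891 + 0.79×0.228×0.109
        = 0.020636 + 0.043757 + 0.125952 + 0.019633 = 0.209978
The terms with overheating coolant loop present sum to 0.145585, so
  P(overheating coolant loop | warning light) = 0.145585 / 0.209978 ≈ 0.693

With the extra evidence:
P(warning light | low oil pressure) = 0.52×0.772 + 0.79×0.228 = 0.401440 + 0.180120 = 0.581560
The overheating coolant loop-present share is 0.79×0.228 = 0.180120.
P(overheating coolant loop | warning light, low oil pressure) = 0.180120 / 0.581560 ≈ 0.310

Pr[overheating coolant loop | warning light] ≈ 0.693; Pr[overheating coolant loop | warning light, low oil pressure] ≈ 0.310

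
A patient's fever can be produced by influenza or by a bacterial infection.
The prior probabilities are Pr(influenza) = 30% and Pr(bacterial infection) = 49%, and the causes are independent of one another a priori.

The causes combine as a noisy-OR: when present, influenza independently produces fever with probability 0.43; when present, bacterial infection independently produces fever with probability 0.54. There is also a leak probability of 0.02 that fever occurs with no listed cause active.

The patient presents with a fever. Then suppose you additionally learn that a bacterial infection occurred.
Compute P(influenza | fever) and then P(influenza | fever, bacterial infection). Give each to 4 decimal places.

P(influenza | fever) ≈ 0.4748; P(influenza | fever, bacterial infection) ≈ 0.3670

Under noisy-OR, P(fever | causes) = 1 − (1−0.02)·∏(1−qᵢ) over the active causes.
P(fever) = 0.02×0.7×0.51 + 0.5492×0.7×0.49 + 0.4414×0.3×0.51 + 0.743044×0.3×0.49 = 0.007140 + 0.188376 + 0.067534 + 0.109227 = 0.372277
Restricting to configurations with influenza present: 0.067534 + 0.109227 = 0.176761.
So P(influenza | fever) = 0.176761/0.372277 ≈ 0.4748.

Now also conditioning on bacterial infection=true:
P(fever | bacterial infection) = 0.5492·0.7 + 0.743044·0.3 = 0.384440 + 0.222913 = 0.607353
The influenza-present share is 0.743044·0.3 = 0.222913.
P(influenza | fever, bacterial infection) = 0.222913 / 0.607353 ≈ 0.3670
Conditioning on bacterial infection lowers the posterior on influenza: the classic explaining-away effect in a common-effect structure.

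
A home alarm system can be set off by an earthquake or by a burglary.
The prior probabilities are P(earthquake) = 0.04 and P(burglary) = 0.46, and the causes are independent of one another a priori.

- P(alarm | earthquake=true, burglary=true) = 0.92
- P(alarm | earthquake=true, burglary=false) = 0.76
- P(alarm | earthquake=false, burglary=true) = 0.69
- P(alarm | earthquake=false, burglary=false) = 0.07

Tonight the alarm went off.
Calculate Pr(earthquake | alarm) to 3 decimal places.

P(alarm) = 0.07·0.96·0.54 + 0.69·0.96·0.46 + 0.76·0.04·0.54 + 0.92·0.04·0.46 = 0.036288 + 0.304704 + 0.016416 + 0.016928 = 0.374336
Restricting to configurations with earthquake present: 0.016416 + 0.016928 = 0.033344.
Hence the posterior is 0.033344/0.374336 ≈ 0.089.

Pr(earthquake | alarm) ≈ 0.089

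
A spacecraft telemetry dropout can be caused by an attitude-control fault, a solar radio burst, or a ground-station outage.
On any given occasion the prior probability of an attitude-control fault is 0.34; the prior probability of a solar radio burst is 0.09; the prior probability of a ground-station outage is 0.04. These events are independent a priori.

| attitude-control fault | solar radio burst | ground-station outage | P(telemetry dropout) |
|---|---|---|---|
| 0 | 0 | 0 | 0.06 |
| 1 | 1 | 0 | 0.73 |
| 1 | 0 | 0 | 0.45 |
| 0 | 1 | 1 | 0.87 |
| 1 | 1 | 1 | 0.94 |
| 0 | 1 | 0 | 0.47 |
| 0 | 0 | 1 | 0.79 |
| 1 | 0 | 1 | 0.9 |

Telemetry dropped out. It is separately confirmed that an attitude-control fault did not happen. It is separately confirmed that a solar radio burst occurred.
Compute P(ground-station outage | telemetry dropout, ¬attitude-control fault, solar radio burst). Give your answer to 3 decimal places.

P(ground-station outage | telemetry dropout, ¬attitude-control fault, solar radio burst) ≈ 0.072

Sum P(telemetry dropout|·) weighted by the priors over both values of ground-station outage:
  P(telemetry dropout | ¬attitude-control fault, solar radio burst) = 0.47×0.96 + 0.87×0.04
        = 0.451200 + 0.034800 = 0.486000
Keeping only the ground-station outage-present terms gives 0.034800, so
  P(ground-station outage | telemetry dropout, ¬attitude-control fault, solar radio burst) = 0.034800 / 0.486000 ≈ 0.072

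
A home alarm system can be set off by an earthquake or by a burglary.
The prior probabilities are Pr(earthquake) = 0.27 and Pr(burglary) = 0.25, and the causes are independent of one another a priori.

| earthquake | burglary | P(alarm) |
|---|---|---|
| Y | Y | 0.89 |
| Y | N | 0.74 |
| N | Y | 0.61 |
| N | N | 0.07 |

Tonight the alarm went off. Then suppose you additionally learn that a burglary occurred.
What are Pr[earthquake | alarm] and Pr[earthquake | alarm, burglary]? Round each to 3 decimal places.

Pr[earthquake | alarm] ≈ 0.584; Pr[earthquake | alarm, burglary] ≈ 0.350

P(alarm) = 0.07×0.73×0.75 + 0.61×0.73×0.25 + 0.74×0.27×0.75 + 0.89×0.27×0.25 = 0.038325 + 0.111325 + 0.149850 + 0.060075 = 0.359575
Of this, 0.209925 comes from 0.149850 + 0.060075 (the earthquake=true cases).
So P(earthquake | alarm) = 0.209925/0.359575 ≈ 0.584.

Now condition on the additional information:
By total probability over both values of earthquake:
  P(alarm | burglary) = 0.61·0.73 + 0.89·0.27
        = 0.445300 + 0.240300 = 0.685600
Configurations with earthquake contribute 0.240300, so
  P(earthquake | alarm, burglary) = 0.240300 / 0.685600 ≈ 0.350
— burglary explains away the evidence for earthquake.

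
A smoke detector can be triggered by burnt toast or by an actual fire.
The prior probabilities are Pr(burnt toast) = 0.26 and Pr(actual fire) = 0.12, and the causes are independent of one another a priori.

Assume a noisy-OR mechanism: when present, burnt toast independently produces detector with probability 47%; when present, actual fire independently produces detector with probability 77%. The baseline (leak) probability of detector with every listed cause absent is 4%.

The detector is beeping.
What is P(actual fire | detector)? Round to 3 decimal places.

Under noisy-OR, P(detector | causes) = 1 − (1−0.04)·∏(1−qᵢ) over the active causes.
Numerator (weight on configurations with actual fire): 0.069193 + 0.027549 = 0.096742
Normalizer over all consistent configurations: 0.04×0.74×0.88 + 0.7792×0.74×0.12 + 0.4912×0.26×0.88 + 0.882976×0.26×0.12 = 0.235177
Posterior = 0.096742 / 0.235177 ≈ 0.411

P(actual fire | detector) ≈ 0.411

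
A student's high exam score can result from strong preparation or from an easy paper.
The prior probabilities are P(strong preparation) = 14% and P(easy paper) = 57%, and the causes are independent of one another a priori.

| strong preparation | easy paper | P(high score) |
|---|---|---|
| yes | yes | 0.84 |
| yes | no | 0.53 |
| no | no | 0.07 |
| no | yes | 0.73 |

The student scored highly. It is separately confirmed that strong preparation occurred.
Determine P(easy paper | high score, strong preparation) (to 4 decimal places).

P(easy paper | high score, strong preparation) ≈ 0.6775

Sum P(high score|·) weighted by the priors over both values of easy paper:
  P(high score | strong preparation) = 0.53×0.43 + 0.84×0.57
        = 0.227900 + 0.478800 = 0.706700
Configurations with easy paper contribute 0.478800, so
  P(easy paper | high score, strong preparation) = 0.478800 / 0.706700 ≈ 0.6775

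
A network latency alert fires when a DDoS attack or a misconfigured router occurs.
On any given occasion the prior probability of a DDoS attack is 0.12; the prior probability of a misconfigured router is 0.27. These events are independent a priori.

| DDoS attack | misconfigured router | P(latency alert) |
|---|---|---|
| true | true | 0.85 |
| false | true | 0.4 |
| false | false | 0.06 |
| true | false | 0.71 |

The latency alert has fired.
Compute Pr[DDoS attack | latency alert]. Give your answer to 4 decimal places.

Pr[DDoS attack | latency alert] ≈ 0.4018

Enumerate the 4 (DDoS attack, misconfigured router) configurations and weight by the priors:
  P(latency alert) = 0.06*0.88*0.73 + 0.4*0.88*0.27 + 0.71*0.12*0.73 + 0.85*0.12*0.27
        = 0.038544 + 0.095040 + 0.062196 + 0.027540 = 0.223320
Keeping only the DDoS attack-present terms gives 0.089736, so
  P(DDoS attack | latency alert) = 0.089736 / 0.223320 ≈ 0.4018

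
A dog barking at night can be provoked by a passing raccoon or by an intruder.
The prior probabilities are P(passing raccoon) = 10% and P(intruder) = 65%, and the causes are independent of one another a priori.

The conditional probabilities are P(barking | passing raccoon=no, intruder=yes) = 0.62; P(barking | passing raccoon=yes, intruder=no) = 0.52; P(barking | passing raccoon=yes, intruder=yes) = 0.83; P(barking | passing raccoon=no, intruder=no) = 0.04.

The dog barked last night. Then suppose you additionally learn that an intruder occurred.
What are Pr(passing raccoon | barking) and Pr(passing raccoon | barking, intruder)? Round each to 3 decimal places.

Pr(passing raccoon | barking) ≈ 0.161; Pr(passing raccoon | barking, intruder) ≈ 0.129

By total probability over the 4 (passing raccoon, intruder) configurations:
  P(barking) = 0.04*0.9*0.35 + 0.62*0.9*0.65 + 0.52*0.1*0.35 + 0.83*0.1*0.65
        = 0.012600 + 0.362700 + 0.018200 + 0.053950 = 0.447450
The terms with passing raccoon present sum to 0.072150, so
  P(passing raccoon | barking) = 0.072150 / 0.447450 ≈ 0.161

Now condition on the additional information:
By total probability over both values of passing raccoon:
  P(barking | intruder) = 0.62*0.9 + 0.83*0.1
        = 0.558000 + 0.083000 = 0.641000
Configurations with passing raccoon contribute 0.083000, so
  P(passing raccoon | barking, intruder) = 0.083000 / 0.641000 ≈ 0.129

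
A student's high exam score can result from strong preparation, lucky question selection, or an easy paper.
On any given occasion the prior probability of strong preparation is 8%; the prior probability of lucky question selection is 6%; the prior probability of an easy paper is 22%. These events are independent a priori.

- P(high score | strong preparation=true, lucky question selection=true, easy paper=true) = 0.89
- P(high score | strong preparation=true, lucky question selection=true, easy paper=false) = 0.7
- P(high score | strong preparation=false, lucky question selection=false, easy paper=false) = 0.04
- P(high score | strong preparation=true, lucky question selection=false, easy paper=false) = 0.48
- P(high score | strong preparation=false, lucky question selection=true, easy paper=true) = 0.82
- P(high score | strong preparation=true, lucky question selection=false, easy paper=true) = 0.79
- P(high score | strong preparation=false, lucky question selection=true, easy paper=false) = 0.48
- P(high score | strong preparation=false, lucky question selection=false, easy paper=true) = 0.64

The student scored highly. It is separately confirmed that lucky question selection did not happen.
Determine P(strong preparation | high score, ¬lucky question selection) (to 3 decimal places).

P(high score | ¬lucky question selection) = 0.04·0.92·0.78 + 0.64·0.92·0.22 + 0.48·0.08·0.78 + 0.79·0.08·0.22 = 0.028704 + 0.129536 + 0.029952 + 0.013904 = 0.202096
The strong preparation-present share is 0.029952 + 0.013904 = 0.043856.
Hence the posterior is 0.043856/0.202096 ≈ 0.217.

P(strong preparation | high score, ¬lucky question selection) ≈ 0.217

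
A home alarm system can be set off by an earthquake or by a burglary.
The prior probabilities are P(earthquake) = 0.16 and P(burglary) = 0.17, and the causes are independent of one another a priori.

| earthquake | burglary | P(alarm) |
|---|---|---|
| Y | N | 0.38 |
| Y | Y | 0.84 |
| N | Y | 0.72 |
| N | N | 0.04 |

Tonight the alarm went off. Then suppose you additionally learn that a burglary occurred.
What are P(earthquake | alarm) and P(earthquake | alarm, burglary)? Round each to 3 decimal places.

P(earthquake | alarm) ≈ 0.359; P(earthquake | alarm, burglary) ≈ 0.182

Weight on earthquake=true, given the evidence: 0.050464 + 0.022848 = 0.073312
Normalizer over all consistent configurations: 0.04*0.84*0.83 + 0.72*0.84*0.17 + 0.38*0.16*0.83 + 0.84*0.16*0.17 = 0.204016
P(earthquake | alarm) = 0.073312/0.204016 ≈ 0.359

Now condition on the additional information:
Enumerate both values of earthquake and weight by the priors:
  P(alarm | burglary) = 0.72*0.84 + 0.84*0.16
        = 0.604800 + 0.134400 = 0.739200
Keeping only the earthquake-present terms gives 0.134400, so
  P(earthquake | alarm, burglary) = 0.134400 / 0.739200 ≈ 0.182
— burglary explains away the evidence for earthquake.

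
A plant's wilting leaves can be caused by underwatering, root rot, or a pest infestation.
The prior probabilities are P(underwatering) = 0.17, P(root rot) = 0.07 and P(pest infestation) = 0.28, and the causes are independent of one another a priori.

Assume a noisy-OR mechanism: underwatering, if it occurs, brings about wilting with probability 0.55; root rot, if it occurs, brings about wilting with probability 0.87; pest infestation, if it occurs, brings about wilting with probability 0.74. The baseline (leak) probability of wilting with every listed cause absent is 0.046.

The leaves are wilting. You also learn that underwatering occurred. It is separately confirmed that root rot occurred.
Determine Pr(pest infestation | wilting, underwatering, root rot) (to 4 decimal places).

Pr(pest infestation | wilting, underwatering, root rot) ≈ 0.2887

Under noisy-OR, P(wilting | causes) = 1 − (1−0.046)·∏(1−qᵢ) over the active causes.
P(wilting | underwatering, root rot) = 0.944191*0.72 + 0.98549*0.28 = 0.679818 + 0.275937 = 0.955755
Of this, 0.275937 comes from 0.98549*0.28 (the pest infestation=true cases).
P(pest infestation | wilting, underwatering, root rot) = 0.275937 / 0.955755 ≈ 0.2887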